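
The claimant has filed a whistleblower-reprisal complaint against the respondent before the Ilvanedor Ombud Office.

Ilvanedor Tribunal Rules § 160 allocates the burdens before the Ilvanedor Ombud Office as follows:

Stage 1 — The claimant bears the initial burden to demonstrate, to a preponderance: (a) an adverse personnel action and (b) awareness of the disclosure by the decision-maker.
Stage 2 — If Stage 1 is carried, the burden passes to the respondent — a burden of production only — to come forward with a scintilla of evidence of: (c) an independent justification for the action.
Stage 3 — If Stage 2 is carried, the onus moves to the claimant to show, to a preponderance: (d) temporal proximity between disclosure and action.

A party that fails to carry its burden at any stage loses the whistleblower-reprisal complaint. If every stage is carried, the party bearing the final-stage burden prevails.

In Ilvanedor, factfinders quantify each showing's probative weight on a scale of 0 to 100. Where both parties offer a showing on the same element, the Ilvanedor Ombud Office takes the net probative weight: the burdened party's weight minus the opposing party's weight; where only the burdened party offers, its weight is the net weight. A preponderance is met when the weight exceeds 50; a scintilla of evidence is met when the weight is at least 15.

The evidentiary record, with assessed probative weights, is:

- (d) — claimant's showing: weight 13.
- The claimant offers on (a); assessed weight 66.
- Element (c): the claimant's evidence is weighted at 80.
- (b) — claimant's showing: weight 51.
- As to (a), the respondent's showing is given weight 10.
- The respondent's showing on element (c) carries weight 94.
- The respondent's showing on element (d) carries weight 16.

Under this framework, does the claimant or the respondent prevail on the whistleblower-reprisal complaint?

At Stage 1 the claimant must meet a preponderance (weight exceeds 50): on (a) the weight is 66 less the opposing 10 gives net 56, > 50, so (a) meets the standard; on (b) the weight is 51, which does exceed 50, so (b) meets the standard.
  The claimant carries Stage 1; the respondent now bears the burden.
At Stage 2 the respondent must meet a scintilla of evidence (weight is at least 15): on (c) the weight is 94 less the opposing 80 gives net 14, < 15, so (c) does not meet the standard.
  Stage 2 not carried; the respondent fails its burden.
The claimant prevails.

claimant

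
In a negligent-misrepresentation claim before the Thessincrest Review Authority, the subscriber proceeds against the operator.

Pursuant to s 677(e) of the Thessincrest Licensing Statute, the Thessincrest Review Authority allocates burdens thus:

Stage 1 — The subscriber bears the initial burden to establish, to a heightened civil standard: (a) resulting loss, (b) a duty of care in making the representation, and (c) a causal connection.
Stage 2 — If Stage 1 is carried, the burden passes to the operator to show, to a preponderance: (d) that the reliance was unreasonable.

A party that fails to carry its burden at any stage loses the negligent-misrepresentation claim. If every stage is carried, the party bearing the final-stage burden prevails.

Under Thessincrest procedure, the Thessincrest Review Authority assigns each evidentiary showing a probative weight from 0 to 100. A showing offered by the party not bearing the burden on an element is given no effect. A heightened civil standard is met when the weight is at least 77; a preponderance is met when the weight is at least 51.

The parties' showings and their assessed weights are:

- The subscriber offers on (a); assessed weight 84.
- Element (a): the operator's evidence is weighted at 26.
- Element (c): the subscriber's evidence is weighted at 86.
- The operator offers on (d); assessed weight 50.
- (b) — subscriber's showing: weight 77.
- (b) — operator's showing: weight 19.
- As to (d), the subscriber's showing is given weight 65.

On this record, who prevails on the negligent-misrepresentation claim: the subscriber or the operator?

subscriber

Stage 1 — burden on subscriber; standard: a heightened civil standard (weight is at least 77).
    (a): 84 (operator's 26 disregarded) ≥ 77 [met]
    (b): 77 (operator's 19 disregarded) ≥ 77 [met]
    (c): 86 ≥ 77 [met]
  All elements met. The burden passes to the operator.
Stage 2 — burden on operator; standard: a preponderance (weight is at least 51).
    (d): 50 (subscriber's 65 disregarded) < 51 [not met]
  Not every element is met, so the operator fails to carry Stage 2.
So the subscriber prevails.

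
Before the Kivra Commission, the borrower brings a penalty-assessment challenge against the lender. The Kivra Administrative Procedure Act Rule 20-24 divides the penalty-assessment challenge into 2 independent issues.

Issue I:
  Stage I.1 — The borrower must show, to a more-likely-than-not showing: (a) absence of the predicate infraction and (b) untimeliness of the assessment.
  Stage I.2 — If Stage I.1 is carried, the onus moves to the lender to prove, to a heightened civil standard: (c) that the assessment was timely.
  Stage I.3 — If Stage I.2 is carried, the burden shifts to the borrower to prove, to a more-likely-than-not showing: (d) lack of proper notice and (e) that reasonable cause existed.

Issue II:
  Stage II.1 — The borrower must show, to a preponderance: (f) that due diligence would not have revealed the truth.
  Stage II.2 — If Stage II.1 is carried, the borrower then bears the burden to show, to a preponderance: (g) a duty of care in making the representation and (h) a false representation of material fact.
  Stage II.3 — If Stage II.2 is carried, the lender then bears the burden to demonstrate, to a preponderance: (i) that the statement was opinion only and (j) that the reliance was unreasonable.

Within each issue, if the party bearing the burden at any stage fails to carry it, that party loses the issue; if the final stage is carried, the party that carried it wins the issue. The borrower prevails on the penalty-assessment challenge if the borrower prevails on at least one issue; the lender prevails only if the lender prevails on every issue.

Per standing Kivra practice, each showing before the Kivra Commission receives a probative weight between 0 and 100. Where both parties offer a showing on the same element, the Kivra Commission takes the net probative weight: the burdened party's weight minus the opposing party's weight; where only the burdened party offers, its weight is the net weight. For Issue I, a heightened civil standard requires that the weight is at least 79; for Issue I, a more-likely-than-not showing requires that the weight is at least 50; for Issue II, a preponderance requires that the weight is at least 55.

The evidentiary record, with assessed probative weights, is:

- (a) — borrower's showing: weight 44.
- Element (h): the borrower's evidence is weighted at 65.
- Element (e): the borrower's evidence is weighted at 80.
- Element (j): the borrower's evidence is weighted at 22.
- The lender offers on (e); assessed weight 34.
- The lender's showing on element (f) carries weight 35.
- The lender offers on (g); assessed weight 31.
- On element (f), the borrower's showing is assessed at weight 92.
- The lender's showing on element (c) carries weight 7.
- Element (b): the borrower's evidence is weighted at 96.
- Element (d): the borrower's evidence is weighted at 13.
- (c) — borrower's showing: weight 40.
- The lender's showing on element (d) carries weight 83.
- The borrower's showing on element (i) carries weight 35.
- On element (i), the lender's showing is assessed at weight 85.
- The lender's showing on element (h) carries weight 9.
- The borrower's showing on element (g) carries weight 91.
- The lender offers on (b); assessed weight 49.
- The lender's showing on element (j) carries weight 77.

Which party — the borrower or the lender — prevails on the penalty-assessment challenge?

— Issue I —
Stage I.1 (borrower, a more-likely-than-not showing, weight is at least 50): (a) 44 < 50 — fails; (b) net 96−49=47 < 50 — fails.
  The borrower does not carry Stage I.1.
The analysis ends at Stage I.1; the lender prevails on this issue.
— Issue II —
Stage II.1 (borrower, a preponderance, weight is at least 55): (f) net 92−35=57 ≥ 55 — meets.
  Stage II.1 carried; the burden remains with the borrower.
Stage II.2 (borrower, a preponderance, weight is at least 55): (g) net 91−31=60 ≥ 55 — meets; (h) net 65−9=56 ≥ 55 — meets.
  Stage II.2 is satisfied; the onus moves to the lender.
Stage II.3 (lender, a preponderance, weight is at least 55): (i) net 85−35=50 < 55 — fails; (j) net 77−22=55 ≥ 55 — meets.
  Stage II.3 not carried; the lender fails its burden.
The analysis ends at Stage II.3; the borrower prevails on this issue.
Per-issue: Issue I → lender; Issue II → borrower. The borrower must prevail on at least one issue; overall, the borrower prevails.

borrower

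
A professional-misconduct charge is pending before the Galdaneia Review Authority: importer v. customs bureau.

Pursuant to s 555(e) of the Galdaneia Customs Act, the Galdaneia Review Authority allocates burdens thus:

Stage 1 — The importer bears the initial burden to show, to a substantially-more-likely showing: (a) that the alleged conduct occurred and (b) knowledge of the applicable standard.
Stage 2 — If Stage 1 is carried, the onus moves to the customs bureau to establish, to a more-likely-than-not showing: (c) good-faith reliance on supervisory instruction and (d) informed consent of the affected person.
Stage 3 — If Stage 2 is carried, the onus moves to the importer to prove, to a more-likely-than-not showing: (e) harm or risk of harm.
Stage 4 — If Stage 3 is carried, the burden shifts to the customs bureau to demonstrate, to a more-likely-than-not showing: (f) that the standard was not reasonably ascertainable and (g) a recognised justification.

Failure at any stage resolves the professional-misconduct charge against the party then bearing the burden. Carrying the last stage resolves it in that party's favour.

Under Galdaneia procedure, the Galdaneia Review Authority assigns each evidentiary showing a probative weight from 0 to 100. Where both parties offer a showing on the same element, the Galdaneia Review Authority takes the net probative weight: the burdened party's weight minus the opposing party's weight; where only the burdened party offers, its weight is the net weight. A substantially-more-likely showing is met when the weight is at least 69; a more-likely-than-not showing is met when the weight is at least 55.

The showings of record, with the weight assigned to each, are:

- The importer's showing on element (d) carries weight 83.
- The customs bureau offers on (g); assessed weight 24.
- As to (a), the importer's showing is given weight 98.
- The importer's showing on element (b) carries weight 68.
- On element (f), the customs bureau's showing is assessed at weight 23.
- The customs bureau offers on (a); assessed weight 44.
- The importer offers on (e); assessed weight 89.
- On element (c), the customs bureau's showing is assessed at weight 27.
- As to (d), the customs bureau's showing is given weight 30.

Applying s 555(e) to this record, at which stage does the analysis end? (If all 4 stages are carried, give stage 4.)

Stage 1 (importer, a substantially-more-likely showing, weight is at least 69): (a) net 98−44=54 < 69 — fails; (b) 68 < 69 — fails.
  Stage 1 not carried; the importer fails its burden.
The customs bureau prevails.

stage 1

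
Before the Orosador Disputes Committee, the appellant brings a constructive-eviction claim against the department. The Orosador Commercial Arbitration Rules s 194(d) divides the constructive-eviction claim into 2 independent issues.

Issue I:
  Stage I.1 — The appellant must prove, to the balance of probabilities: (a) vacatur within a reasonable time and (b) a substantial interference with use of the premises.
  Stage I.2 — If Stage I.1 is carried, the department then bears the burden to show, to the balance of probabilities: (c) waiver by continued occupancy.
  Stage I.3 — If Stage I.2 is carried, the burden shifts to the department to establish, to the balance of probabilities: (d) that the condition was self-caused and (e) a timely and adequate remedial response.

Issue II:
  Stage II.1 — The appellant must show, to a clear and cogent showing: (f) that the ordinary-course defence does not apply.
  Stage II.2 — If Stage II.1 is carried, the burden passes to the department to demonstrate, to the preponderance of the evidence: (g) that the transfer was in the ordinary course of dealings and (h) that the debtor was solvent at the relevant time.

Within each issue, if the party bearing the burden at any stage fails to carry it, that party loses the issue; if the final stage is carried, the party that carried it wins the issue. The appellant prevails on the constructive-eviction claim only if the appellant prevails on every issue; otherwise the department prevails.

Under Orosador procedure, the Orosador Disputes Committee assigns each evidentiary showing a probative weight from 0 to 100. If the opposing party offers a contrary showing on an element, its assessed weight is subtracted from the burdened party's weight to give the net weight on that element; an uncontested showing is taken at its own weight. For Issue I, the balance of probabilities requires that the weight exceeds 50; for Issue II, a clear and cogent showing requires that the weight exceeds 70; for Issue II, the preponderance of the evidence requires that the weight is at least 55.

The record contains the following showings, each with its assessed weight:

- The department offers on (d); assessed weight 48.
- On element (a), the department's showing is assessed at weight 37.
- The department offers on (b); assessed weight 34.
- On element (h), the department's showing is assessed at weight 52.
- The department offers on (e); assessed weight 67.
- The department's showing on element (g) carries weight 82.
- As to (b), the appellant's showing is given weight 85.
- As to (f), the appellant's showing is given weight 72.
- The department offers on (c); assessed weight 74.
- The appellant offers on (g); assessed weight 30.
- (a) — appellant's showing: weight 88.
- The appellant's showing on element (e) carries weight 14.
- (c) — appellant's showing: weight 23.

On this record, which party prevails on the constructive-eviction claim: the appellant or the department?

appellant

— Issue I —
Stage I.1 — burden on appellant; standard: the balance of probabilities (weight exceeds 50).
    (a): 88 − 37 = 51 > 50 [met]
    (b): 85 − 34 = 51 > 50 [met]
  Stage I.1 carried; the burden shifts to the department.
Stage I.2 — burden on department; standard: the balance of probabilities (weight exceeds 50).
    (c): 74 − 23 = 51 > 50 [met]
  All elements met. The department retains the burden for Stage I.3.
Stage I.3 — burden on department; standard: the balance of probabilities (weight exceeds 50).
    (d): 48 ≤ 50 [not met]
    (e): 67 − 14 = 53 > 50 [met]
  Stage I.3 not carried; the department fails its burden.
The appellant prevails on this issue.
— Issue II —
Stage II.1 — burden on appellant; standard: a clear and cogent showing (weight exceeds 70).
    (f): 72 > 70 [met]
  Stage II.1 carried; the burden shifts to the department.
Stage II.2 — burden on department; standard: the preponderance of the evidence (weight is at least 55).
    (g): 82 − 30 = 52 < 55 [not met]
    (h): 52 < 55 [not met]
  Stage II.2 not carried; the department fails its burden.
So the appellant prevails on this issue.
Per-issue: Issue I → appellant; Issue II → appellant. The appellant must prevail on every issue; overall, the appellant prevails.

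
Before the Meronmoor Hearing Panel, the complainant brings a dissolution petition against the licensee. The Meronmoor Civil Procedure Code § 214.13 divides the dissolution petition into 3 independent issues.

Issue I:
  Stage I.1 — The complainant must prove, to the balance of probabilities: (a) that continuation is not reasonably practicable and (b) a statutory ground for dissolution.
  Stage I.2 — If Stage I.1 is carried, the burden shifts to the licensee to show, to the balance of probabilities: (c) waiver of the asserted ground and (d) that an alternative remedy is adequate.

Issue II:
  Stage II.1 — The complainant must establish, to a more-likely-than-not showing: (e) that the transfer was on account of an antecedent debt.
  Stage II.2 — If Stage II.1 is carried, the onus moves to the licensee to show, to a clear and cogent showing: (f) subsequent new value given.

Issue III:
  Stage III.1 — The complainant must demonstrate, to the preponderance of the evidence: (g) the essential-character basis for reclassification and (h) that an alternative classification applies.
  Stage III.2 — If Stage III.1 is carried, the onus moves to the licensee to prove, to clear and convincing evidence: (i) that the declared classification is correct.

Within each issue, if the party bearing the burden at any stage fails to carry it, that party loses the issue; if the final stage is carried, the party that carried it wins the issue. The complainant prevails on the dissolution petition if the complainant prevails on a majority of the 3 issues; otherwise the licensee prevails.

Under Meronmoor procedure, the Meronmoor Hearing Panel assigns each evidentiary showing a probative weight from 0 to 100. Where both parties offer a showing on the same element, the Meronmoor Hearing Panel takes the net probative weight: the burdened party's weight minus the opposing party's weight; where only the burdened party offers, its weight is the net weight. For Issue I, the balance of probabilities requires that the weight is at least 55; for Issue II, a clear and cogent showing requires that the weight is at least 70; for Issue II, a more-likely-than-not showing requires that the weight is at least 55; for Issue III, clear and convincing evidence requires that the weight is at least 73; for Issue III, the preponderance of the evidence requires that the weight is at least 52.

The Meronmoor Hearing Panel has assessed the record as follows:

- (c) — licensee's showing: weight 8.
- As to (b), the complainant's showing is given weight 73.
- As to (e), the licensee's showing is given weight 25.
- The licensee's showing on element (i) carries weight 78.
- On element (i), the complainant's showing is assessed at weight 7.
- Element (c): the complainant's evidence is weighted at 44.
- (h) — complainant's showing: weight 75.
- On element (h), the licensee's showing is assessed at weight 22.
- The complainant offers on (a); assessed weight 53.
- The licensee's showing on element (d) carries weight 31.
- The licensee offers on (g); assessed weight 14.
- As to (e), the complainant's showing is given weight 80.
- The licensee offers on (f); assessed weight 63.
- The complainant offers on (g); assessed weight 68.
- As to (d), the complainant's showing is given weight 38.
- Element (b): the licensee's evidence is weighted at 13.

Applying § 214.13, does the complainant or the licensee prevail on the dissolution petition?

complainant

— Issue I —
Stage I.1 (complainant, the balance of probabilities, weight is at least 55): (a) 53 < 55 — fails; (b) net 73−13=60 ≥ 55 — meets.
  Stage I.1 not carried; the complainant fails its burden.
So the licensee prevails on this issue.
— Issue II —
Stage II.1 — burden on complainant; standard: a more-likely-than-not showing (weight is at least 55).
    (e): 80 − 25 = 55 ≥ 55 [met]
  All elements met. The burden passes to the licensee.
Stage II.2 — burden on licensee; standard: a clear and cogent showing (weight is at least 70).
    (f): 63 < 70 [not met]
  Stage II.2 not carried; the licensee fails its burden.
So the complainant prevails on this issue.
— Issue III —
Stage III.1 — burden on complainant; standard: the preponderance of the evidence (weight is at least 52).
    (g): 68 − 14 = 54 ≥ 52 [met]
    (h): 75 − 22 = 53 ≥ 52 [met]
  The complainant carries Stage III.1; the licensee now bears the burden.
Stage III.2 — burden on licensee; standard: clear and convincing evidence (weight is at least 73).
    (i): 78 − 7 = 71 < 73 [not met]
  Stage III.2 not carried; the licensee fails its burden.
So the complainant prevails on this issue.
Per-issue: Issue I → licensee; Issue II → complainant; Issue III → complainant. The complainant must prevail on a majority of issues; overall, the complainant prevails.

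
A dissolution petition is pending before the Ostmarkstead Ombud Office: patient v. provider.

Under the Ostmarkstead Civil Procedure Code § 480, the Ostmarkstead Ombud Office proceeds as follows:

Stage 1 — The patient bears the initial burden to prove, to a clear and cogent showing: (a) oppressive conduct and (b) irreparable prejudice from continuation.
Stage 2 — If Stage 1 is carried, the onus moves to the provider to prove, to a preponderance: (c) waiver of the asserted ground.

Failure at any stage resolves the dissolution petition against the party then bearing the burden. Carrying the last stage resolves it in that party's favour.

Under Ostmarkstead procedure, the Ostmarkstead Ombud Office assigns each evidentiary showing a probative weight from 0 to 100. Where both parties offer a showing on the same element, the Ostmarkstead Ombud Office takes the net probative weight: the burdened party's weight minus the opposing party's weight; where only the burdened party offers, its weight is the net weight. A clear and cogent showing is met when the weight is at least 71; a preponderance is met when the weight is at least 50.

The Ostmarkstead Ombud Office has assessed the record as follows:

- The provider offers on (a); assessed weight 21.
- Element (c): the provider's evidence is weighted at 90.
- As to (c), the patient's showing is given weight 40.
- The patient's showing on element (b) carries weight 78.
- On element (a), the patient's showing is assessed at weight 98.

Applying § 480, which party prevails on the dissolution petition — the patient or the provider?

provider

At Stage 1 the patient must meet a clear and cogent showing (weight is at least 71): on (a) the weight is 98 less the opposing 21 gives net 77, ≥ 71, so (a) meets the standard; on (b) the weight is 78, which does reach 71, so (b) meets the standard.
  Stage 1 carried; the burden shifts to the provider.
At Stage 2 the provider must meet a preponderance (weight is at least 50): on (c) the weight is 90 less the opposing 40 gives net 50, which does reach 50, so (c) meets the standard.
  Stage 2 carried; the final stage is satisfied.
All stages carried — the provider prevails.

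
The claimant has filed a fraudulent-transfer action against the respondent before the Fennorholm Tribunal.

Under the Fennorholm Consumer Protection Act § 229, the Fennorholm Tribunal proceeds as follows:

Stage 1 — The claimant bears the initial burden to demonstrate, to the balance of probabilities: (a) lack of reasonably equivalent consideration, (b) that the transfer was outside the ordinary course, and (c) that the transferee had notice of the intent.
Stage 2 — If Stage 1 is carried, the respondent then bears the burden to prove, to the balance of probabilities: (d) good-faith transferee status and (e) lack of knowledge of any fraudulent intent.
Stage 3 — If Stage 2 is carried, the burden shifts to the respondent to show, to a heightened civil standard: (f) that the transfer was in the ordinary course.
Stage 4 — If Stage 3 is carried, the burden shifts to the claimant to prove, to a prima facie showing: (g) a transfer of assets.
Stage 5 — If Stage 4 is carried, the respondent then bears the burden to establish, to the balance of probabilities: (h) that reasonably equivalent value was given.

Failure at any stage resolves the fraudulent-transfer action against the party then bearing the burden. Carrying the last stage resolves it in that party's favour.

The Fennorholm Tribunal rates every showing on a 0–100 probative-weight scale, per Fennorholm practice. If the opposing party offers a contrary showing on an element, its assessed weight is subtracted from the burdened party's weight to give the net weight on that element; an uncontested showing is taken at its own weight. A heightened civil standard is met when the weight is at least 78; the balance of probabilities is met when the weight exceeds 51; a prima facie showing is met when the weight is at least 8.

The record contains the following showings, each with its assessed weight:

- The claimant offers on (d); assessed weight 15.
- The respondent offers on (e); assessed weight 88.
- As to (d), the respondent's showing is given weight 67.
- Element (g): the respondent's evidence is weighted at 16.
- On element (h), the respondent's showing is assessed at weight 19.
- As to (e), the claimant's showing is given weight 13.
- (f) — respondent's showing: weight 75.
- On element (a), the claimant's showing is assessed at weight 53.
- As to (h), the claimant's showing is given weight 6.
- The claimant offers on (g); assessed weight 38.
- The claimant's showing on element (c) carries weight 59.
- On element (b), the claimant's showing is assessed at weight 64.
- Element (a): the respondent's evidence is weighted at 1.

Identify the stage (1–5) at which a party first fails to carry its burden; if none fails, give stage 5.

At Stage 1 the claimant must meet the balance of probabilities (weight exceeds 51): on (a) the weight is 53 less the opposing 1 gives net 52, which does exceed 51, so (a) meets the standard; on (b) the weight is 64, > 51, so (b) meets the standard; on (c) the weight is 59, > 51, so (c) meets the standard.
  Stage 1 is satisfied; the onus moves to the respondent.
At Stage 2 the respondent must meet the balance of probabilities (weight exceeds 51): on (d) the weight is 67 less the opposing 15 gives net 52, which does exceed 51, so (d) meets the standard; on (e) the weight is 88 less the opposing 13 gives net 75, > 51, so (e) meets the standard.
  All elements met. The respondent retains the burden for Stage 3.
At Stage 3 the respondent must meet a heightened civil standard (weight is at least 78): on (f) the weight is 75, < 78, so (f) does not meet the standard.
  Stage 3 not carried; the respondent fails its burden.
The claimant prevails.

stage 3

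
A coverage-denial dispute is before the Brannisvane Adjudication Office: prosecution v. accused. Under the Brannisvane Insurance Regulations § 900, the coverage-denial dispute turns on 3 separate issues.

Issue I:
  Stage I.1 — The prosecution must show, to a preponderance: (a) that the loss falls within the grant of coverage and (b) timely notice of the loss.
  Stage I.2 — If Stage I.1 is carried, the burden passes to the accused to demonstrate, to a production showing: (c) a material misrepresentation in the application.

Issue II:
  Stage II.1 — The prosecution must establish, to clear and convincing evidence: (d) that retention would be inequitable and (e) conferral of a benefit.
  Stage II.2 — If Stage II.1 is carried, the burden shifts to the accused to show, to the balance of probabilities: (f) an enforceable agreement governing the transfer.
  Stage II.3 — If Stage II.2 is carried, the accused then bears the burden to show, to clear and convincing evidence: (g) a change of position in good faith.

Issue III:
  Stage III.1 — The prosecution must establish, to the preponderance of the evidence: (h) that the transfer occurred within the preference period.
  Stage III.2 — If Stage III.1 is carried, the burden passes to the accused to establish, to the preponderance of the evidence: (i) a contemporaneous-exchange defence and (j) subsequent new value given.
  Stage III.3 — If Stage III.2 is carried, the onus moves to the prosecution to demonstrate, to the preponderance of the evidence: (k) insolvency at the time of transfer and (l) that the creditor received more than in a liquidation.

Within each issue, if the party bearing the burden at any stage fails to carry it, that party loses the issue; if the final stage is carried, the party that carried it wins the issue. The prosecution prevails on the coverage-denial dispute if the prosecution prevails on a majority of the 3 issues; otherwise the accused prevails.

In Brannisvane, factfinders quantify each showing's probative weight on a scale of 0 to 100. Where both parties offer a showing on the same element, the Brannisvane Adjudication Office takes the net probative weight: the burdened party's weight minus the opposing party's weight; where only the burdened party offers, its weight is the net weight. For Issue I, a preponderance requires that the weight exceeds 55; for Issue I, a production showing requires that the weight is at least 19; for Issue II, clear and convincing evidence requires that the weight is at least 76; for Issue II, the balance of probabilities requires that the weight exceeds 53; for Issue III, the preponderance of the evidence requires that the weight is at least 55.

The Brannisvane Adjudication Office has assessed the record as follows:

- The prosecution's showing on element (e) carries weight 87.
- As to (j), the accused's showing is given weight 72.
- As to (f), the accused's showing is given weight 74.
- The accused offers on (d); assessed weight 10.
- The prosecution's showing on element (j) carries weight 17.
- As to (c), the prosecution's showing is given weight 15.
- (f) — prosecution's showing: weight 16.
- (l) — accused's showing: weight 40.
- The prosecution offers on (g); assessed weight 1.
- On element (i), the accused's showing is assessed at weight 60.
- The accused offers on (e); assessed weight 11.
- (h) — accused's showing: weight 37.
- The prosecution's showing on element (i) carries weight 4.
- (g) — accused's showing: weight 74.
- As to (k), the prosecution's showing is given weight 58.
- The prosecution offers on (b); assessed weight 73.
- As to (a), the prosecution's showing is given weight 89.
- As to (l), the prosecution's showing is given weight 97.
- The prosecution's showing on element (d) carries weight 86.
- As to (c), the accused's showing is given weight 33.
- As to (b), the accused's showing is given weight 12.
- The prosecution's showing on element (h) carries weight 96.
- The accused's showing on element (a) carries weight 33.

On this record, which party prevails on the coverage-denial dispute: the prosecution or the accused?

— Issue I —
Stage I.1 (prosecution, a preponderance, weight exceeds 55): (a) net 89−33=56 > 55 — meets; (b) net 73−12=61 > 55 — meets.
  The prosecution carries Stage I.1; the accused now bears the burden.
Stage I.2 (accused, a production showing, weight is at least 19): (c) net 33−15=18 < 19 — fails.
  Not every element is met, so the accused fails to carry Stage I.2.
The prosecution prevails on this issue.
— Issue II —
Stage II.1 (prosecution, clear and convincing evidence, weight is at least 76): (d) net 86−10=76 ≥ 76 — meets; (e) net 87−11=76 ≥ 76 — meets.
  Stage II.1 is satisfied; the onus moves to the accused.
Stage II.2 (accused, the balance of probabilities, weight exceeds 53): (f) net 74−16=58 > 53 — meets.
  Stage II.2 carried; the burden remains with the accused.
Stage II.3 (accused, clear and convincing evidence, weight is at least 76): (g) net 74−1=73 < 76 — fails.
  The accused does not carry Stage II.3.
The analysis ends at Stage II.3; the prosecution prevails on this issue.
— Issue III —
At Stage III.1 the prosecution must meet the preponderance of the evidence (weight is at least 55): on (h) the weight is 96 less the opposing 37 gives net 59, ≥ 55, so (h) meets the standard.
  Stage III.1 is satisfied; the onus moves to the accused.
At Stage III.2 the accused must meet the preponderance of the evidence (weight is at least 55): on (i) the weight is 60 less the opposing 4 gives net 56, ≥ 55, so (i) meets the standard; on (j) the weight is 72 less the opposing 17 gives net 55, ≥ 55, so (j) meets the standard.
  All elements met. The burden passes to the prosecution.
At Stage III.3 the prosecution must meet the preponderance of the evidence (weight is at least 55): on (k) the weight is 58, ≥ 55, so (k) meets the standard; on (l) the weight is 97 less the opposing 40 gives net 57, ≥ 55, so (l) meets the standard.
  The prosecution carries the last stage.
All stages carried — the prosecution prevails on this issue.
Per-issue: Issue I → prosecution; Issue II → prosecution; Issue III → prosecution. The prosecution must prevail on a majority of issues; overall, the prosecution prevails.

prosecution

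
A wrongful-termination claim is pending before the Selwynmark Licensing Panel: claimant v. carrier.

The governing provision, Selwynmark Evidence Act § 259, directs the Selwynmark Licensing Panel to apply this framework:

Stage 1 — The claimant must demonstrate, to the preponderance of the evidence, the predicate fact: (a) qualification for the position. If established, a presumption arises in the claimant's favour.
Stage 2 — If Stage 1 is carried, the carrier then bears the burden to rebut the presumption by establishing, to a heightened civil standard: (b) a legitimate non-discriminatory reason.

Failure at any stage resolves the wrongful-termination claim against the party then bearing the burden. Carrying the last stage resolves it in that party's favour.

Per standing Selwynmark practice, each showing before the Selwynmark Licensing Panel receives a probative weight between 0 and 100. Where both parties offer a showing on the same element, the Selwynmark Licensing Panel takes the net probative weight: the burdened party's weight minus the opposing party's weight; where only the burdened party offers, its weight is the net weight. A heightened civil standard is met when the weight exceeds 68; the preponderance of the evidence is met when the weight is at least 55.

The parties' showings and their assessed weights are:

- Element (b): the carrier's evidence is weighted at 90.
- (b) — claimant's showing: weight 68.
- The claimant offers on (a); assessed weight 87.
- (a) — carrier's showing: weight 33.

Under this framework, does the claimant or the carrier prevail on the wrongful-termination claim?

Stage 1 (claimant, the preponderance of the evidence, weight is at least 55): (a) net 87−33=54 < 55 — fails.
  The claimant does not carry Stage 1.
So the carrier prevails.

carrier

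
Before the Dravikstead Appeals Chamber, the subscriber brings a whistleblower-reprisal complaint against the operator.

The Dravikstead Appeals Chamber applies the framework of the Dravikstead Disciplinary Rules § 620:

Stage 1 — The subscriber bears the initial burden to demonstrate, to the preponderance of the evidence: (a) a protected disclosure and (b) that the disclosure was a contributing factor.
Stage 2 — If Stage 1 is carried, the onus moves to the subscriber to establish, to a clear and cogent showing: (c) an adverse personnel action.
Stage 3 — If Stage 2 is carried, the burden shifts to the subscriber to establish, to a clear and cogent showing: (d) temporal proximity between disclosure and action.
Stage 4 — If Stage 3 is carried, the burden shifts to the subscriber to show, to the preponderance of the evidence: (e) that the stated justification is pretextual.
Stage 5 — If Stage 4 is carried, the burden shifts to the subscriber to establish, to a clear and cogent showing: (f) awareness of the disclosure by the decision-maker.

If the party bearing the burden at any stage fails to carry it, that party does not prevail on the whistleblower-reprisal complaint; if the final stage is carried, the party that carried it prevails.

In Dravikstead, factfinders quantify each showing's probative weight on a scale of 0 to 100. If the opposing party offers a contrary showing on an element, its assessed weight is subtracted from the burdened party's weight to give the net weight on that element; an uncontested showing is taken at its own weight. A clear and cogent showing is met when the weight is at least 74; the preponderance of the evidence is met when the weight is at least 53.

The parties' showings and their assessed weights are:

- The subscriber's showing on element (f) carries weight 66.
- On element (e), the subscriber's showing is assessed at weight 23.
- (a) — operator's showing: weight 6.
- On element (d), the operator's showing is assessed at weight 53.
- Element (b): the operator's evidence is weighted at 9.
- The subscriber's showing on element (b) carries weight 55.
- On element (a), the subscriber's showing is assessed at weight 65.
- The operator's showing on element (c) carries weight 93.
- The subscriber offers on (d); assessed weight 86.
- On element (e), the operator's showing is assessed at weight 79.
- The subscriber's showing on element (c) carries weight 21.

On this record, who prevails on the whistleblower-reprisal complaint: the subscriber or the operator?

Stage 1 — burden on subscriber; standard: the preponderance of the evidence (weight is at least 53).
    (a): 65 − 6 = 59 ≥ 53 [met]
    (b): 55 − 9 = 46 < 53 [not met]
  Stage 1 not carried; the subscriber fails its burden.
The operator prevails.

operator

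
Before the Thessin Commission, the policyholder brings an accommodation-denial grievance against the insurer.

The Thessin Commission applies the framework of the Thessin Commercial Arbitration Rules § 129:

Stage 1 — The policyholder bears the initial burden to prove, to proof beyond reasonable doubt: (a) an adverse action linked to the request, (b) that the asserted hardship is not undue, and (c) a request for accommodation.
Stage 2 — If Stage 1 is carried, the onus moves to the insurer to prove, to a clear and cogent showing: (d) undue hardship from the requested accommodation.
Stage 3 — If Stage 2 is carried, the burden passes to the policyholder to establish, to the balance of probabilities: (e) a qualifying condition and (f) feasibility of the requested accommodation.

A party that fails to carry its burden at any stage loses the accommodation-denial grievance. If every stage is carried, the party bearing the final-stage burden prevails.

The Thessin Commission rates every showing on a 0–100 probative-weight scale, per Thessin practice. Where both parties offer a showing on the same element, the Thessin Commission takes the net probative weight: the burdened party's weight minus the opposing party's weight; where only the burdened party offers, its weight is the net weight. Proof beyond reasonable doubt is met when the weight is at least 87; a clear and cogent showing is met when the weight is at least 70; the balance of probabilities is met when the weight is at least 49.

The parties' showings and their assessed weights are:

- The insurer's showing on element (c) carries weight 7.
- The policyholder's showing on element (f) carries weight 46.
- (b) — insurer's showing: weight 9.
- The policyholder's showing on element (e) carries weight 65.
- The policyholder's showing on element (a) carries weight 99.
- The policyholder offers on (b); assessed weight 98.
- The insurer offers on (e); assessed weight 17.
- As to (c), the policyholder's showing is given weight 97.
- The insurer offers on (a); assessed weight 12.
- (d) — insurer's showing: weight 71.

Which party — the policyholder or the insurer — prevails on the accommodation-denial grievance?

Stage 1 (policyholder, proof beyond reasonable doubt, weight is at least 87): (a) net 99−12=87 ≥ 87 — meets; (b) net 98−9=89 ≥ 87 — meets; (c) net 97−7=90 ≥ 87 — meets.
  Stage 1 carried; the burden shifts to the insurer.
Stage 2 (insurer, a clear and cogent showing, weight is at least 70): (d) 71 ≥ 70 — meets.
  Stage 2 carried; the burden shifts to the policyholder.
Stage 3 (policyholder, the balance of probabilities, weight is at least 49): (e) net 65−17=48 < 49 — fails; (f) 46 < 49 — fails.
  The policyholder does not carry Stage 3.
So the insurer prevails.

insurer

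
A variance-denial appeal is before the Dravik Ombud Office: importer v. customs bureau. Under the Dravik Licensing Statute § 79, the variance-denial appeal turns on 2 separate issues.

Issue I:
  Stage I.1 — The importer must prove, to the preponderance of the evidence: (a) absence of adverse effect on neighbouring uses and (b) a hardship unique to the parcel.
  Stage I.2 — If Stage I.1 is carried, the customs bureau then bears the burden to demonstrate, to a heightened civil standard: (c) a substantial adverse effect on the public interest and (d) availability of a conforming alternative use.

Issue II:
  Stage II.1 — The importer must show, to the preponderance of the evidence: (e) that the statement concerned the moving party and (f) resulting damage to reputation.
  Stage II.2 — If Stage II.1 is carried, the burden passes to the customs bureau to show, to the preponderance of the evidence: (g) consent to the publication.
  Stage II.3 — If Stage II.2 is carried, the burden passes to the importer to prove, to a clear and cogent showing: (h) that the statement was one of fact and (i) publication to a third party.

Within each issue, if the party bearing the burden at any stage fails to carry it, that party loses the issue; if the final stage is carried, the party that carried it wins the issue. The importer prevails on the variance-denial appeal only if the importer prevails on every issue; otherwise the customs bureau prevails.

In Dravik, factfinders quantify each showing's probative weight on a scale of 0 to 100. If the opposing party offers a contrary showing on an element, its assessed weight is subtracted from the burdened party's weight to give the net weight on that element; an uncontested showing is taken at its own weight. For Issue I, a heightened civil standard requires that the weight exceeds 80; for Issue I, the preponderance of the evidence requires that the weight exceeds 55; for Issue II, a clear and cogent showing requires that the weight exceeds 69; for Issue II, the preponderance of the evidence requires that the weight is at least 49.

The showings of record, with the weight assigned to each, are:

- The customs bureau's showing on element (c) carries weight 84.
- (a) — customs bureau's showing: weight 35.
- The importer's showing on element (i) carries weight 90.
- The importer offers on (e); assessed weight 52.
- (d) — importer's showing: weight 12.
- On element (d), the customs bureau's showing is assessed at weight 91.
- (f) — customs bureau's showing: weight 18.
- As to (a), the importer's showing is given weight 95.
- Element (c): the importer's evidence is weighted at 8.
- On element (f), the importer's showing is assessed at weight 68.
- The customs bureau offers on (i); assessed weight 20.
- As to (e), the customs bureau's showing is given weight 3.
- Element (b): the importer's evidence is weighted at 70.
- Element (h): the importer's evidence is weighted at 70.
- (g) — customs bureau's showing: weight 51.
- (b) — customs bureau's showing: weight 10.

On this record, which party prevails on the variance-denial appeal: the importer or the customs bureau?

importer

— Issue I —
Stage I.1 (importer, the preponderance of the evidence, weight exceeds 55): (a) net 95−35=60 > 55 — meets; (b) net 70−10=60 > 55 — meets.
  Stage I.1 is satisfied; the onus moves to the customs bureau.
Stage I.2 (customs bureau, a heightened civil standard, weight exceeds 80): (c) net 84−8=76 ≤ 80 — fails; (d) net 91−12=79 ≤ 80 — fails.
  Stage I.2 not carried; the customs bureau fails its burden.
So the importer prevails on this issue.
— Issue II —
Stage II.1 — burden on importer; standard: the preponderance of the evidence (weight is at least 49).
    (e): 52 − 3 = 49 ≥ 49 [met]
    (f): 68 − 18 = 50 ≥ 49 [met]
  Stage II.1 carried; the burden shifts to the customs bureau.
Stage II.2 — burden on customs bureau; standard: the preponderance of the evidence (weight is at least 49).
    (g): 51 ≥ 49 [met]
  The customs bureau carries Stage II.2; the importer now bears the burden.
Stage II.3 — burden on importer; standard: a clear and cogent showing (weight exceeds 69).
    (h): 70 > 69 [met]
    (i): 90 − 20 = 70 > 69 [met]
  Stage II.3 carried; the final stage is satisfied.
With every stage satisfied, the importer prevails on this issue.
Per-issue: Issue I → importer; Issue II → importer. The importer must prevail on every issue; overall, the importer prevails.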